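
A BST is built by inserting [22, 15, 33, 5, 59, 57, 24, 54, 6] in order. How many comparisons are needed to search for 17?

Search path for 17: 22 -> 15
Found: False
Comparisons: 2


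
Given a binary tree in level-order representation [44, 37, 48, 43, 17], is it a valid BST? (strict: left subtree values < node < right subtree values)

Level-order array: [44, 37, 48, 43, 17]
Validate using subtree bounds (lo, hi): at each node, require lo < value < hi,
then recurse left with hi=value and right with lo=value.
Preorder trace (stopping at first violation):
  at node 44 with bounds (-inf, +inf): OK
  at node 37 with bounds (-inf, 44): OK
  at node 43 with bounds (-inf, 37): VIOLATION
Node 43 violates its bound: not (-inf < 43 < 37).
Result: Not a valid BST


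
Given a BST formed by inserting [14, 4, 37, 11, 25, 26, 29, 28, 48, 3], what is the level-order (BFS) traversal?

Tree insertion order: [14, 4, 37, 11, 25, 26, 29, 28, 48, 3]
Tree (level-order array): [14, 4, 37, 3, 11, 25, 48, None, None, None, None, None, 26, None, None, None, 29, 28]
BFS from the root, enqueuing left then right child of each popped node:
  queue [14] -> pop 14, enqueue [4, 37], visited so far: [14]
  queue [4, 37] -> pop 4, enqueue [3, 11], visited so far: [14, 4]
  queue [37, 3, 11] -> pop 37, enqueue [25, 48], visited so far: [14, 4, 37]
  queue [3, 11, 25, 48] -> pop 3, enqueue [none], visited so far: [14, 4, 37, 3]
  queue [11, 25, 48] -> pop 11, enqueue [none], visited so far: [14, 4, 37, 3, 11]
  queue [25, 48] -> pop 25, enqueue [26], visited so far: [14, 4, 37, 3, 11, 25]
  queue [48, 26] -> pop 48, enqueue [none], visited so far: [14, 4, 37, 3, 11, 25, 48]
  queue [26] -> pop 26, enqueue [29], visited so far: [14, 4, 37, 3, 11, 25, 48, 26]
  queue [29] -> pop 29, enqueue [28], visited so far: [14, 4, 37, 3, 11, 25, 48, 26, 29]
  queue [28] -> pop 28, enqueue [none], visited so far: [14, 4, 37, 3, 11, 25, 48, 26, 29, 28]
Result: [14, 4, 37, 3, 11, 25, 48, 26, 29, 28]


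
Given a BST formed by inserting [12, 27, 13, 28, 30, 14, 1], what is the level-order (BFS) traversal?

Tree insertion order: [12, 27, 13, 28, 30, 14, 1]
Tree (level-order array): [12, 1, 27, None, None, 13, 28, None, 14, None, 30]
BFS from the root, enqueuing left then right child of each popped node:
  queue [12] -> pop 12, enqueue [1, 27], visited so far: [12]
  queue [1, 27] -> pop 1, enqueue [none], visited so far: [12, 1]
  queue [27] -> pop 27, enqueue [13, 28], visited so far: [12, 1, 27]
  queue [13, 28] -> pop 13, enqueue [14], visited so far: [12, 1, 27, 13]
  queue [28, 14] -> pop 28, enqueue [30], visited so far: [12, 1, 27, 13, 28]
  queue [14, 30] -> pop 14, enqueue [none], visited so far: [12, 1, 27, 13, 28, 14]
  queue [30] -> pop 30, enqueue [none], visited so far: [12, 1, 27, 13, 28, 14, 30]
Result: [12, 1, 27, 13, 28, 14, 30]


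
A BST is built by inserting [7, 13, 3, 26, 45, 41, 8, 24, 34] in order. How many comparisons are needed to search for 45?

Search path for 45: 7 -> 13 -> 26 -> 45
Found: True
Comparisons: 4


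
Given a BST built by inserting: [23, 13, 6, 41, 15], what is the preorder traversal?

Tree insertion order: [23, 13, 6, 41, 15]
Tree (level-order array): [23, 13, 41, 6, 15]
Preorder traversal: [23, 13, 6, 15, 41]


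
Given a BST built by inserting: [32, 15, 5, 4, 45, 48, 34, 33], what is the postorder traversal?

Tree insertion order: [32, 15, 5, 4, 45, 48, 34, 33]
Tree (level-order array): [32, 15, 45, 5, None, 34, 48, 4, None, 33]
Postorder traversal: [4, 5, 15, 33, 34, 48, 45, 32]


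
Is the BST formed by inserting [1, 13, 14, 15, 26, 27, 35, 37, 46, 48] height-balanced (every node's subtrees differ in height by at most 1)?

Tree (level-order array): [1, None, 13, None, 14, None, 15, None, 26, None, 27, None, 35, None, 37, None, 46, None, 48]
Definition: a tree is height-balanced if, at every node, |h(left) - h(right)| <= 1 (empty subtree has height -1).
Bottom-up per-node check:
  node 48: h_left=-1, h_right=-1, diff=0 [OK], height=0
  node 46: h_left=-1, h_right=0, diff=1 [OK], height=1
  node 37: h_left=-1, h_right=1, diff=2 [FAIL (|-1-1|=2 > 1)], height=2
  node 35: h_left=-1, h_right=2, diff=3 [FAIL (|-1-2|=3 > 1)], height=3
  node 27: h_left=-1, h_right=3, diff=4 [FAIL (|-1-3|=4 > 1)], height=4
  node 26: h_left=-1, h_right=4, diff=5 [FAIL (|-1-4|=5 > 1)], height=5
  node 15: h_left=-1, h_right=5, diff=6 [FAIL (|-1-5|=6 > 1)], height=6
  node 14: h_left=-1, h_right=6, diff=7 [FAIL (|-1-6|=7 > 1)], height=7
  node 13: h_left=-1, h_right=7, diff=8 [FAIL (|-1-7|=8 > 1)], height=8
  node 1: h_left=-1, h_right=8, diff=9 [FAIL (|-1-8|=9 > 1)], height=9
Node 37 violates the condition: |-1 - 1| = 2 > 1.
Result: Not balanced


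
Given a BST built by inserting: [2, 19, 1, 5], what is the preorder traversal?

Tree insertion order: [2, 19, 1, 5]
Tree (level-order array): [2, 1, 19, None, None, 5]
Preorder traversal: [2, 1, 19, 5]


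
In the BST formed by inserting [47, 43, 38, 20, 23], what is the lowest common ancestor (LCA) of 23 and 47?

Tree insertion order: [47, 43, 38, 20, 23]
Tree (level-order array): [47, 43, None, 38, None, 20, None, None, 23]
In a BST, the LCA of p=23, q=47 is the first node v on the
root-to-leaf path with p <= v <= q (go left if both < v, right if both > v).
Walk from root:
  at 47: 23 <= 47 <= 47, this is the LCA
LCA = 47


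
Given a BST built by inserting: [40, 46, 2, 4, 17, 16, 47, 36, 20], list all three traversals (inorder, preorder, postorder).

Tree insertion order: [40, 46, 2, 4, 17, 16, 47, 36, 20]
Tree (level-order array): [40, 2, 46, None, 4, None, 47, None, 17, None, None, 16, 36, None, None, 20]
Inorder (L, root, R): [2, 4, 16, 17, 20, 36, 40, 46, 47]
Preorder (root, L, R): [40, 2, 4, 17, 16, 36, 20, 46, 47]
Postorder (L, R, root): [16, 20, 36, 17, 4, 2, 47, 46, 40]


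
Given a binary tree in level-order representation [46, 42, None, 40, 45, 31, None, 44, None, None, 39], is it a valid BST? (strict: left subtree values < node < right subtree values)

Level-order array: [46, 42, None, 40, 45, 31, None, 44, None, None, 39]
Validate using subtree bounds (lo, hi): at each node, require lo < value < hi,
then recurse left with hi=value and right with lo=value.
Preorder trace (stopping at first violation):
  at node 46 with bounds (-inf, +inf): OK
  at node 42 with bounds (-inf, 46): OK
  at node 40 with bounds (-inf, 42): OK
  at node 31 with bounds (-inf, 40): OK
  at node 39 with bounds (31, 40): OK
  at node 45 with bounds (42, 46): OK
  at node 44 with bounds (42, 45): OK
No violation found at any node.
Result: Valid BST


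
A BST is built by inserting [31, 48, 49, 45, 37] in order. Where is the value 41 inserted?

Starting tree (level order): [31, None, 48, 45, 49, 37]
Insertion path: 31 -> 48 -> 45 -> 37
Result: insert 41 as right child of 37
Final tree (level order): [31, None, 48, 45, 49, 37, None, None, None, None, 41]


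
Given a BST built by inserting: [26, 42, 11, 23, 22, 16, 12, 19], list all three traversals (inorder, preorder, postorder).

Tree insertion order: [26, 42, 11, 23, 22, 16, 12, 19]
Tree (level-order array): [26, 11, 42, None, 23, None, None, 22, None, 16, None, 12, 19]
Inorder (L, root, R): [11, 12, 16, 19, 22, 23, 26, 42]
Preorder (root, L, R): [26, 11, 23, 22, 16, 12, 19, 42]
Postorder (L, R, root): [12, 19, 16, 22, 23, 11, 42, 26]


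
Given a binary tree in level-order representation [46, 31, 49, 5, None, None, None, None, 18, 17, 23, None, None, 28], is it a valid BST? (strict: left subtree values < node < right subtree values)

Level-order array: [46, 31, 49, 5, None, None, None, None, 18, 17, 23, None, None, 28]
Validate using subtree bounds (lo, hi): at each node, require lo < value < hi,
then recurse left with hi=value and right with lo=value.
Preorder trace (stopping at first violation):
  at node 46 with bounds (-inf, +inf): OK
  at node 31 with bounds (-inf, 46): OK
  at node 5 with bounds (-inf, 31): OK
  at node 18 with bounds (5, 31): OK
  at node 17 with bounds (5, 18): OK
  at node 23 with bounds (18, 31): OK
  at node 28 with bounds (18, 23): VIOLATION
Node 28 violates its bound: not (18 < 28 < 23).
Result: Not a valid BST


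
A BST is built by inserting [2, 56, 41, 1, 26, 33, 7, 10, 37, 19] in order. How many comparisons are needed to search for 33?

Search path for 33: 2 -> 56 -> 41 -> 26 -> 33
Found: True
Comparisons: 5


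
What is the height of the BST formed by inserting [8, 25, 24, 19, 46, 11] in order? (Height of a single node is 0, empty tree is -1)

Insertion order: [8, 25, 24, 19, 46, 11]
Tree (level-order array): [8, None, 25, 24, 46, 19, None, None, None, 11]
Compute height bottom-up (empty subtree = -1):
  height(11) = 1 + max(-1, -1) = 0
  height(19) = 1 + max(0, -1) = 1
  height(24) = 1 + max(1, -1) = 2
  height(46) = 1 + max(-1, -1) = 0
  height(25) = 1 + max(2, 0) = 3
  height(8) = 1 + max(-1, 3) = 4
Height = 4


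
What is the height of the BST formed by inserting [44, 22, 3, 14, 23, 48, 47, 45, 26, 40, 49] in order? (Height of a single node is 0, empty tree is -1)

Insertion order: [44, 22, 3, 14, 23, 48, 47, 45, 26, 40, 49]
Tree (level-order array): [44, 22, 48, 3, 23, 47, 49, None, 14, None, 26, 45, None, None, None, None, None, None, 40]
Compute height bottom-up (empty subtree = -1):
  height(14) = 1 + max(-1, -1) = 0
  height(3) = 1 + max(-1, 0) = 1
  height(40) = 1 + max(-1, -1) = 0
  height(26) = 1 + max(-1, 0) = 1
  height(23) = 1 + max(-1, 1) = 2
  height(22) = 1 + max(1, 2) = 3
  height(45) = 1 + max(-1, -1) = 0
  height(47) = 1 + max(0, -1) = 1
  height(49) = 1 + max(-1, -1) = 0
  height(48) = 1 + max(1, 0) = 2
  height(44) = 1 + max(3, 2) = 4
Height = 4


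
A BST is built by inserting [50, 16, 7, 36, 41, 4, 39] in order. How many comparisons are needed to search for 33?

Search path for 33: 50 -> 16 -> 36
Found: False
Comparisons: 3


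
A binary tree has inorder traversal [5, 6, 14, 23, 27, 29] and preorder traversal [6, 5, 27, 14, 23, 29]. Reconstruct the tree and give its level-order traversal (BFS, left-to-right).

Inorder:  [5, 6, 14, 23, 27, 29]
Preorder: [6, 5, 27, 14, 23, 29]
Algorithm: preorder visits root first, so consume preorder in order;
for each root, split the current inorder slice at that value into
left-subtree inorder and right-subtree inorder, then recurse.
Recursive splits:
  root=6; inorder splits into left=[5], right=[14, 23, 27, 29]
  root=5; inorder splits into left=[], right=[]
  root=27; inorder splits into left=[14, 23], right=[29]
  root=14; inorder splits into left=[], right=[23]
  root=23; inorder splits into left=[], right=[]
  root=29; inorder splits into left=[], right=[]
Reconstructed level-order: [6, 5, 27, 14, 29, 23]


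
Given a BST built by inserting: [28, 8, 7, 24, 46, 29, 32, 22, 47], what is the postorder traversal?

Tree insertion order: [28, 8, 7, 24, 46, 29, 32, 22, 47]
Tree (level-order array): [28, 8, 46, 7, 24, 29, 47, None, None, 22, None, None, 32]
Postorder traversal: [7, 22, 24, 8, 32, 29, 47, 46, 28]


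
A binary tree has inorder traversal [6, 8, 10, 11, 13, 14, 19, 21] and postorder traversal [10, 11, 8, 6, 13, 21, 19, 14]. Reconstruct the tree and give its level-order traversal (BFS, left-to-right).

Inorder:   [6, 8, 10, 11, 13, 14, 19, 21]
Postorder: [10, 11, 8, 6, 13, 21, 19, 14]
Algorithm: postorder visits root last, so walk postorder right-to-left;
each value is the root of the current inorder slice — split it at that
value, recurse on the right subtree first, then the left.
Recursive splits:
  root=14; inorder splits into left=[6, 8, 10, 11, 13], right=[19, 21]
  root=19; inorder splits into left=[], right=[21]
  root=21; inorder splits into left=[], right=[]
  root=13; inorder splits into left=[6, 8, 10, 11], right=[]
  root=6; inorder splits into left=[], right=[8, 10, 11]
  root=8; inorder splits into left=[], right=[10, 11]
  root=11; inorder splits into left=[10], right=[]
  root=10; inorder splits into left=[], right=[]
Reconstructed level-order: [14, 13, 19, 6, 21, 8, 11, 10]


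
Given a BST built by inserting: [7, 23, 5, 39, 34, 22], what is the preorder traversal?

Tree insertion order: [7, 23, 5, 39, 34, 22]
Tree (level-order array): [7, 5, 23, None, None, 22, 39, None, None, 34]
Preorder traversal: [7, 5, 23, 22, 39, 34]


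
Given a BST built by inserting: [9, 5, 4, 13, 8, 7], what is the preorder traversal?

Tree insertion order: [9, 5, 4, 13, 8, 7]
Tree (level-order array): [9, 5, 13, 4, 8, None, None, None, None, 7]
Preorder traversal: [9, 5, 4, 8, 7, 13]


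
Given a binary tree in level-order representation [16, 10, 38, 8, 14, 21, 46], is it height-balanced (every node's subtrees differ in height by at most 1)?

Tree (level-order array): [16, 10, 38, 8, 14, 21, 46]
Definition: a tree is height-balanced if, at every node, |h(left) - h(right)| <= 1 (empty subtree has height -1).
Bottom-up per-node check:
  node 8: h_left=-1, h_right=-1, diff=0 [OK], height=0
  node 14: h_left=-1, h_right=-1, diff=0 [OK], height=0
  node 10: h_left=0, h_right=0, diff=0 [OK], height=1
  node 21: h_left=-1, h_right=-1, diff=0 [OK], height=0
  node 46: h_left=-1, h_right=-1, diff=0 [OK], height=0
  node 38: h_left=0, h_right=0, diff=0 [OK], height=1
  node 16: h_left=1, h_right=1, diff=0 [OK], height=2
All nodes satisfy the balance condition.
Result: Balanced


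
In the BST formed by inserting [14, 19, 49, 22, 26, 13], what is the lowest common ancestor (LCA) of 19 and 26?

Tree insertion order: [14, 19, 49, 22, 26, 13]
Tree (level-order array): [14, 13, 19, None, None, None, 49, 22, None, None, 26]
In a BST, the LCA of p=19, q=26 is the first node v on the
root-to-leaf path with p <= v <= q (go left if both < v, right if both > v).
Walk from root:
  at 14: both 19 and 26 > 14, go right
  at 19: 19 <= 19 <= 26, this is the LCA
LCA = 19


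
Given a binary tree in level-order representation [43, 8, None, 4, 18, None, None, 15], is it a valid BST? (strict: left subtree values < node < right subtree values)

Level-order array: [43, 8, None, 4, 18, None, None, 15]
Validate using subtree bounds (lo, hi): at each node, require lo < value < hi,
then recurse left with hi=value and right with lo=value.
Preorder trace (stopping at first violation):
  at node 43 with bounds (-inf, +inf): OK
  at node 8 with bounds (-inf, 43): OK
  at node 4 with bounds (-inf, 8): OK
  at node 18 with bounds (8, 43): OK
  at node 15 with bounds (8, 18): OK
No violation found at any node.
Result: Valid BST


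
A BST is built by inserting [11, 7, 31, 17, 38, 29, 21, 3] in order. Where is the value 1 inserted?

Starting tree (level order): [11, 7, 31, 3, None, 17, 38, None, None, None, 29, None, None, 21]
Insertion path: 11 -> 7 -> 3
Result: insert 1 as left child of 3
Final tree (level order): [11, 7, 31, 3, None, 17, 38, 1, None, None, 29, None, None, None, None, 21]


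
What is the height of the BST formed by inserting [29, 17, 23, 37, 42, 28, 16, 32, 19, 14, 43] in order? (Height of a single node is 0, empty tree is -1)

Insertion order: [29, 17, 23, 37, 42, 28, 16, 32, 19, 14, 43]
Tree (level-order array): [29, 17, 37, 16, 23, 32, 42, 14, None, 19, 28, None, None, None, 43]
Compute height bottom-up (empty subtree = -1):
  height(14) = 1 + max(-1, -1) = 0
  height(16) = 1 + max(0, -1) = 1
  height(19) = 1 + max(-1, -1) = 0
  height(28) = 1 + max(-1, -1) = 0
  height(23) = 1 + max(0, 0) = 1
  height(17) = 1 + max(1, 1) = 2
  height(32) = 1 + max(-1, -1) = 0
  height(43) = 1 + max(-1, -1) = 0
  height(42) = 1 + max(-1, 0) = 1
  height(37) = 1 + max(0, 1) = 2
  height(29) = 1 + max(2, 2) = 3
Height = 3


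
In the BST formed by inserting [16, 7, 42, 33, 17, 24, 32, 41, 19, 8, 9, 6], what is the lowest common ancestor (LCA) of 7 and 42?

Tree insertion order: [16, 7, 42, 33, 17, 24, 32, 41, 19, 8, 9, 6]
Tree (level-order array): [16, 7, 42, 6, 8, 33, None, None, None, None, 9, 17, 41, None, None, None, 24, None, None, 19, 32]
In a BST, the LCA of p=7, q=42 is the first node v on the
root-to-leaf path with p <= v <= q (go left if both < v, right if both > v).
Walk from root:
  at 16: 7 <= 16 <= 42, this is the LCA
LCA = 16


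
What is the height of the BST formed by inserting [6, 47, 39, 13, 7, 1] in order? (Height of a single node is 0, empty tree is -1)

Insertion order: [6, 47, 39, 13, 7, 1]
Tree (level-order array): [6, 1, 47, None, None, 39, None, 13, None, 7]
Compute height bottom-up (empty subtree = -1):
  height(1) = 1 + max(-1, -1) = 0
  height(7) = 1 + max(-1, -1) = 0
  height(13) = 1 + max(0, -1) = 1
  height(39) = 1 + max(1, -1) = 2
  height(47) = 1 + max(2, -1) = 3
  height(6) = 1 + max(0, 3) = 4
Height = 4


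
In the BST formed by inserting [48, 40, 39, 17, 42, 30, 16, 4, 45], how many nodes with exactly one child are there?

Tree built from: [48, 40, 39, 17, 42, 30, 16, 4, 45]
Tree (level-order array): [48, 40, None, 39, 42, 17, None, None, 45, 16, 30, None, None, 4]
Rule: These are nodes with exactly 1 non-null child.
Per-node child counts:
  node 48: 1 child(ren)
  node 40: 2 child(ren)
  node 39: 1 child(ren)
  node 17: 2 child(ren)
  node 16: 1 child(ren)
  node 4: 0 child(ren)
  node 30: 0 child(ren)
  node 42: 1 child(ren)
  node 45: 0 child(ren)
Matching nodes: [48, 39, 16, 42]
Count of nodes with exactly one child: 4


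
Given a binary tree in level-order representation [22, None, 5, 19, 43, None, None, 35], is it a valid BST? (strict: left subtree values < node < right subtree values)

Level-order array: [22, None, 5, 19, 43, None, None, 35]
Validate using subtree bounds (lo, hi): at each node, require lo < value < hi,
then recurse left with hi=value and right with lo=value.
Preorder trace (stopping at first violation):
  at node 22 with bounds (-inf, +inf): OK
  at node 5 with bounds (22, +inf): VIOLATION
Node 5 violates its bound: not (22 < 5 < +inf).
Result: Not a valid BST


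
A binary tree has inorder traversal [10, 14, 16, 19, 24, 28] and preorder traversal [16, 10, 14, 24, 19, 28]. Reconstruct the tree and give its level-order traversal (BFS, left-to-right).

Inorder:  [10, 14, 16, 19, 24, 28]
Preorder: [16, 10, 14, 24, 19, 28]
Algorithm: preorder visits root first, so consume preorder in order;
for each root, split the current inorder slice at that value into
left-subtree inorder and right-subtree inorder, then recurse.
Recursive splits:
  root=16; inorder splits into left=[10, 14], right=[19, 24, 28]
  root=10; inorder splits into left=[], right=[14]
  root=14; inorder splits into left=[], right=[]
  root=24; inorder splits into left=[19], right=[28]
  root=19; inorder splits into left=[], right=[]
  root=28; inorder splits into left=[], right=[]
Reconstructed level-order: [16, 10, 24, 14, 19, 28]


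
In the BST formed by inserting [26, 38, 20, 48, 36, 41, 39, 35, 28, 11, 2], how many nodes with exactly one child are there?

Tree built from: [26, 38, 20, 48, 36, 41, 39, 35, 28, 11, 2]
Tree (level-order array): [26, 20, 38, 11, None, 36, 48, 2, None, 35, None, 41, None, None, None, 28, None, 39]
Rule: These are nodes with exactly 1 non-null child.
Per-node child counts:
  node 26: 2 child(ren)
  node 20: 1 child(ren)
  node 11: 1 child(ren)
  node 2: 0 child(ren)
  node 38: 2 child(ren)
  node 36: 1 child(ren)
  node 35: 1 child(ren)
  node 28: 0 child(ren)
  node 48: 1 child(ren)
  node 41: 1 child(ren)
  node 39: 0 child(ren)
Matching nodes: [20, 11, 36, 35, 48, 41]
Count of nodes with exactly one child: 6


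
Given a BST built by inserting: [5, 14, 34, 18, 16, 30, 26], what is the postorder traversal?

Tree insertion order: [5, 14, 34, 18, 16, 30, 26]
Tree (level-order array): [5, None, 14, None, 34, 18, None, 16, 30, None, None, 26]
Postorder traversal: [16, 26, 30, 18, 34, 14, 5]


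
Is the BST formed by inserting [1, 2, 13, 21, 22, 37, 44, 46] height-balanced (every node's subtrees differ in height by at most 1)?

Tree (level-order array): [1, None, 2, None, 13, None, 21, None, 22, None, 37, None, 44, None, 46]
Definition: a tree is height-balanced if, at every node, |h(left) - h(right)| <= 1 (empty subtree has height -1).
Bottom-up per-node check:
  node 46: h_left=-1, h_right=-1, diff=0 [OK], height=0
  node 44: h_left=-1, h_right=0, diff=1 [OK], height=1
  node 37: h_left=-1, h_right=1, diff=2 [FAIL (|-1-1|=2 > 1)], height=2
  node 22: h_left=-1, h_right=2, diff=3 [FAIL (|-1-2|=3 > 1)], height=3
  node 21: h_left=-1, h_right=3, diff=4 [FAIL (|-1-3|=4 > 1)], height=4
  node 13: h_left=-1, h_right=4, diff=5 [FAIL (|-1-4|=5 > 1)], height=5
  node 2: h_left=-1, h_right=5, diff=6 [FAIL (|-1-5|=6 > 1)], height=6
  node 1: h_left=-1, h_right=6, diff=7 [FAIL (|-1-6|=7 > 1)], height=7
Node 37 violates the condition: |-1 - 1| = 2 > 1.
Result: Not balanced


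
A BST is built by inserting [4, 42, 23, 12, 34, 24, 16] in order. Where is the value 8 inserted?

Starting tree (level order): [4, None, 42, 23, None, 12, 34, None, 16, 24]
Insertion path: 4 -> 42 -> 23 -> 12
Result: insert 8 as left child of 12
Final tree (level order): [4, None, 42, 23, None, 12, 34, 8, 16, 24]


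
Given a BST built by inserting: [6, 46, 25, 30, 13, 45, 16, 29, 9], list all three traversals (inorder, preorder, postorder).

Tree insertion order: [6, 46, 25, 30, 13, 45, 16, 29, 9]
Tree (level-order array): [6, None, 46, 25, None, 13, 30, 9, 16, 29, 45]
Inorder (L, root, R): [6, 9, 13, 16, 25, 29, 30, 45, 46]
Preorder (root, L, R): [6, 46, 25, 13, 9, 16, 30, 29, 45]
Postorder (L, R, root): [9, 16, 13, 29, 45, 30, 25, 46, 6]


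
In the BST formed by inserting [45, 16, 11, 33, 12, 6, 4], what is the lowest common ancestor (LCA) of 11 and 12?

Tree insertion order: [45, 16, 11, 33, 12, 6, 4]
Tree (level-order array): [45, 16, None, 11, 33, 6, 12, None, None, 4]
In a BST, the LCA of p=11, q=12 is the first node v on the
root-to-leaf path with p <= v <= q (go left if both < v, right if both > v).
Walk from root:
  at 45: both 11 and 12 < 45, go left
  at 16: both 11 and 12 < 16, go left
  at 11: 11 <= 11 <= 12, this is the LCA
LCA = 11


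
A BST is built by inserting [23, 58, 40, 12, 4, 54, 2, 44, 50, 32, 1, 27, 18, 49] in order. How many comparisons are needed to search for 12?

Search path for 12: 23 -> 12
Found: True
Comparisons: 2


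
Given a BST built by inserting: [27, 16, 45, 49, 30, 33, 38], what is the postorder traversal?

Tree insertion order: [27, 16, 45, 49, 30, 33, 38]
Tree (level-order array): [27, 16, 45, None, None, 30, 49, None, 33, None, None, None, 38]
Postorder traversal: [16, 38, 33, 30, 49, 45, 27]


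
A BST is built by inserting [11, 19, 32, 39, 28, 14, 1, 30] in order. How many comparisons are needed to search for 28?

Search path for 28: 11 -> 19 -> 32 -> 28
Found: True
Comparisons: 4


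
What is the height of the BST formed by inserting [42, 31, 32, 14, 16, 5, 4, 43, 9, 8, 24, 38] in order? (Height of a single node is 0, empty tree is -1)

Insertion order: [42, 31, 32, 14, 16, 5, 4, 43, 9, 8, 24, 38]
Tree (level-order array): [42, 31, 43, 14, 32, None, None, 5, 16, None, 38, 4, 9, None, 24, None, None, None, None, 8]
Compute height bottom-up (empty subtree = -1):
  height(4) = 1 + max(-1, -1) = 0
  height(8) = 1 + max(-1, -1) = 0
  height(9) = 1 + max(0, -1) = 1
  height(5) = 1 + max(0, 1) = 2
  height(24) = 1 + max(-1, -1) = 0
  height(16) = 1 + max(-1, 0) = 1
  height(14) = 1 + max(2, 1) = 3
  height(38) = 1 + max(-1, -1) = 0
  height(32) = 1 + max(-1, 0) = 1
  height(31) = 1 + max(3, 1) = 4
  height(43) = 1 + max(-1, -1) = 0
  height(42) = 1 + max(4, 0) = 5
Height = 5


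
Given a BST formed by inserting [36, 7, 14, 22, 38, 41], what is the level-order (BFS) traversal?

Tree insertion order: [36, 7, 14, 22, 38, 41]
Tree (level-order array): [36, 7, 38, None, 14, None, 41, None, 22]
BFS from the root, enqueuing left then right child of each popped node:
  queue [36] -> pop 36, enqueue [7, 38], visited so far: [36]
  queue [7, 38] -> pop 7, enqueue [14], visited so far: [36, 7]
  queue [38, 14] -> pop 38, enqueue [41], visited so far: [36, 7, 38]
  queue [14, 41] -> pop 14, enqueue [22], visited so far: [36, 7, 38, 14]
  queue [41, 22] -> pop 41, enqueue [none], visited so far: [36, 7, 38, 14, 41]
  queue [22] -> pop 22, enqueue [none], visited so far: [36, 7, 38, 14, 41, 22]
Result: [36, 7, 38, 14, 41, 22]


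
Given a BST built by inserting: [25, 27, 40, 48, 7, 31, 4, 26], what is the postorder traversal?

Tree insertion order: [25, 27, 40, 48, 7, 31, 4, 26]
Tree (level-order array): [25, 7, 27, 4, None, 26, 40, None, None, None, None, 31, 48]
Postorder traversal: [4, 7, 26, 31, 48, 40, 27, 25]


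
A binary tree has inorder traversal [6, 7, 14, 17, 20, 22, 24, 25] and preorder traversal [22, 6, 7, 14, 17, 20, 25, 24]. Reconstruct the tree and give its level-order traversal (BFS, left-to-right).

Inorder:  [6, 7, 14, 17, 20, 22, 24, 25]
Preorder: [22, 6, 7, 14, 17, 20, 25, 24]
Algorithm: preorder visits root first, so consume preorder in order;
for each root, split the current inorder slice at that value into
left-subtree inorder and right-subtree inorder, then recurse.
Recursive splits:
  root=22; inorder splits into left=[6, 7, 14, 17, 20], right=[24, 25]
  root=6; inorder splits into left=[], right=[7, 14, 17, 20]
  root=7; inorder splits into left=[], right=[14, 17, 20]
  root=14; inorder splits into left=[], right=[17, 20]
  root=17; inorder splits into left=[], right=[20]
  root=20; inorder splits into left=[], right=[]
  root=25; inorder splits into left=[24], right=[]
  root=24; inorder splits into left=[], right=[]
Reconstructed level-order: [22, 6, 25, 7, 24, 14, 17, 20]


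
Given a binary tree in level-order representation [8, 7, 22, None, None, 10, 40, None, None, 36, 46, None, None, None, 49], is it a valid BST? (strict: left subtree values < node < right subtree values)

Level-order array: [8, 7, 22, None, None, 10, 40, None, None, 36, 46, None, None, None, 49]
Validate using subtree bounds (lo, hi): at each node, require lo < value < hi,
then recurse left with hi=value and right with lo=value.
Preorder trace (stopping at first violation):
  at node 8 with bounds (-inf, +inf): OK
  at node 7 with bounds (-inf, 8): OK
  at node 22 with bounds (8, +inf): OK
  at node 10 with bounds (8, 22): OK
  at node 40 with bounds (22, +inf): OK
  at node 36 with bounds (22, 40): OK
  at node 46 with bounds (40, +inf): OK
  at node 49 with bounds (46, +inf): OK
No violation found at any node.
Result: Valid BST


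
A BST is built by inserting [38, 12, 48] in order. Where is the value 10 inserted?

Starting tree (level order): [38, 12, 48]
Insertion path: 38 -> 12
Result: insert 10 as left child of 12
Final tree (level order): [38, 12, 48, 10]


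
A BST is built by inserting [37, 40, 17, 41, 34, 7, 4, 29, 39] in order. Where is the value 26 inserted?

Starting tree (level order): [37, 17, 40, 7, 34, 39, 41, 4, None, 29]
Insertion path: 37 -> 17 -> 34 -> 29
Result: insert 26 as left child of 29
Final tree (level order): [37, 17, 40, 7, 34, 39, 41, 4, None, 29, None, None, None, None, None, None, None, 26]


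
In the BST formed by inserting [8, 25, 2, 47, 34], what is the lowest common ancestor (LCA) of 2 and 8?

Tree insertion order: [8, 25, 2, 47, 34]
Tree (level-order array): [8, 2, 25, None, None, None, 47, 34]
In a BST, the LCA of p=2, q=8 is the first node v on the
root-to-leaf path with p <= v <= q (go left if both < v, right if both > v).
Walk from root:
  at 8: 2 <= 8 <= 8, this is the LCA
LCA = 8


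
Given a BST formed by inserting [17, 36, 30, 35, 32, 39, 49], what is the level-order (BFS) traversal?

Tree insertion order: [17, 36, 30, 35, 32, 39, 49]
Tree (level-order array): [17, None, 36, 30, 39, None, 35, None, 49, 32]
BFS from the root, enqueuing left then right child of each popped node:
  queue [17] -> pop 17, enqueue [36], visited so far: [17]
  queue [36] -> pop 36, enqueue [30, 39], visited so far: [17, 36]
  queue [30, 39] -> pop 30, enqueue [35], visited so far: [17, 36, 30]
  queue [39, 35] -> pop 39, enqueue [49], visited so far: [17, 36, 30, 39]
  queue [35, 49] -> pop 35, enqueue [32], visited so far: [17, 36, 30, 39, 35]
  queue [49, 32] -> pop 49, enqueue [none], visited so far: [17, 36, 30, 39, 35, 49]
  queue [32] -> pop 32, enqueue [none], visited so far: [17, 36, 30, 39, 35, 49, 32]
Result: [17, 36, 30, 39, 35, 49, 32]


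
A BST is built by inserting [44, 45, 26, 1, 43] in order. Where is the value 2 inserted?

Starting tree (level order): [44, 26, 45, 1, 43]
Insertion path: 44 -> 26 -> 1
Result: insert 2 as right child of 1
Final tree (level order): [44, 26, 45, 1, 43, None, None, None, 2]


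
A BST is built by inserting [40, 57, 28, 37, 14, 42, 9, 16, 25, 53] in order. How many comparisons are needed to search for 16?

Search path for 16: 40 -> 28 -> 14 -> 16
Found: True
Comparisons: 4


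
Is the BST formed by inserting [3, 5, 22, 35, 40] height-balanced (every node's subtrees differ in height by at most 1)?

Tree (level-order array): [3, None, 5, None, 22, None, 35, None, 40]
Definition: a tree is height-balanced if, at every node, |h(left) - h(right)| <= 1 (empty subtree has height -1).
Bottom-up per-node check:
  node 40: h_left=-1, h_right=-1, diff=0 [OK], height=0
  node 35: h_left=-1, h_right=0, diff=1 [OK], height=1
  node 22: h_left=-1, h_right=1, diff=2 [FAIL (|-1-1|=2 > 1)], height=2
  node 5: h_left=-1, h_right=2, diff=3 [FAIL (|-1-2|=3 > 1)], height=3
  node 3: h_left=-1, h_right=3, diff=4 [FAIL (|-1-3|=4 > 1)], height=4
Node 22 violates the condition: |-1 - 1| = 2 > 1.
Result: Not balanced


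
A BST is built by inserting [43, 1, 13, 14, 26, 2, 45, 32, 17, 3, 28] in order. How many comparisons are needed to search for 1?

Search path for 1: 43 -> 1
Found: True
Comparisons: 2


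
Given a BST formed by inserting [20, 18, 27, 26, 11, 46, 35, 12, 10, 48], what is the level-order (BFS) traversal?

Tree insertion order: [20, 18, 27, 26, 11, 46, 35, 12, 10, 48]
Tree (level-order array): [20, 18, 27, 11, None, 26, 46, 10, 12, None, None, 35, 48]
BFS from the root, enqueuing left then right child of each popped node:
  queue [20] -> pop 20, enqueue [18, 27], visited so far: [20]
  queue [18, 27] -> pop 18, enqueue [11], visited so far: [20, 18]
  queue [27, 11] -> pop 27, enqueue [26, 46], visited so far: [20, 18, 27]
  queue [11, 26, 46] -> pop 11, enqueue [10, 12], visited so far: [20, 18, 27, 11]
  queue [26, 46, 10, 12] -> pop 26, enqueue [none], visited so far: [20, 18, 27, 11, 26]
  queue [46, 10, 12] -> pop 46, enqueue [35, 48], visited so far: [20, 18, 27, 11, 26, 46]
  queue [10, 12, 35, 48] -> pop 10, enqueue [none], visited so far: [20, 18, 27, 11, 26, 46, 10]
  queue [12, 35, 48] -> pop 12, enqueue [none], visited so far: [20, 18, 27, 11, 26, 46, 10, 12]
  queue [35, 48] -> pop 35, enqueue [none], visited so far: [20, 18, 27, 11, 26, 46, 10, 12, 35]
  queue [48] -> pop 48, enqueue [none], visited so far: [20, 18, 27, 11, 26, 46, 10, 12, 35, 48]
Result: [20, 18, 27, 11, 26, 46, 10, 12, 35, 48]


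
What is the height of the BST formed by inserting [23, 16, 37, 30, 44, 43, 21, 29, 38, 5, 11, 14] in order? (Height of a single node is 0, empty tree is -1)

Insertion order: [23, 16, 37, 30, 44, 43, 21, 29, 38, 5, 11, 14]
Tree (level-order array): [23, 16, 37, 5, 21, 30, 44, None, 11, None, None, 29, None, 43, None, None, 14, None, None, 38]
Compute height bottom-up (empty subtree = -1):
  height(14) = 1 + max(-1, -1) = 0
  height(11) = 1 + max(-1, 0) = 1
  height(5) = 1 + max(-1, 1) = 2
  height(21) = 1 + max(-1, -1) = 0
  height(16) = 1 + max(2, 0) = 3
  height(29) = 1 + max(-1, -1) = 0
  height(30) = 1 + max(0, -1) = 1
  height(38) = 1 + max(-1, -1) = 0
  height(43) = 1 + max(0, -1) = 1
  height(44) = 1 + max(1, -1) = 2
  height(37) = 1 + max(1, 2) = 3
  height(23) = 1 + max(3, 3) = 4
Height = 4


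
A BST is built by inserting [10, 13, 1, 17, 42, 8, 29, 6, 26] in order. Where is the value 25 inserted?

Starting tree (level order): [10, 1, 13, None, 8, None, 17, 6, None, None, 42, None, None, 29, None, 26]
Insertion path: 10 -> 13 -> 17 -> 42 -> 29 -> 26
Result: insert 25 as left child of 26
Final tree (level order): [10, 1, 13, None, 8, None, 17, 6, None, None, 42, None, None, 29, None, 26, None, 25]


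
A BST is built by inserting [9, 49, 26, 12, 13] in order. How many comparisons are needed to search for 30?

Search path for 30: 9 -> 49 -> 26
Found: False
Comparisons: 3


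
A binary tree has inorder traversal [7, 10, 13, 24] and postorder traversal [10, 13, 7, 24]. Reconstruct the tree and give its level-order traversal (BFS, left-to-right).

Inorder:   [7, 10, 13, 24]
Postorder: [10, 13, 7, 24]
Algorithm: postorder visits root last, so walk postorder right-to-left;
each value is the root of the current inorder slice — split it at that
value, recurse on the right subtree first, then the left.
Recursive splits:
  root=24; inorder splits into left=[7, 10, 13], right=[]
  root=7; inorder splits into left=[], right=[10, 13]
  root=13; inorder splits into left=[10], right=[]
  root=10; inorder splits into left=[], right=[]
Reconstructed level-order: [24, 7, 13, 10]


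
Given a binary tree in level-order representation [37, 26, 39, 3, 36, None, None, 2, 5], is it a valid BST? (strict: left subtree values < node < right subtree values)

Level-order array: [37, 26, 39, 3, 36, None, None, 2, 5]
Validate using subtree bounds (lo, hi): at each node, require lo < value < hi,
then recurse left with hi=value and right with lo=value.
Preorder trace (stopping at first violation):
  at node 37 with bounds (-inf, +inf): OK
  at node 26 with bounds (-inf, 37): OK
  at node 3 with bounds (-inf, 26): OK
  at node 2 with bounds (-inf, 3): OK
  at node 5 with bounds (3, 26): OK
  at node 36 with bounds (26, 37): OK
  at node 39 with bounds (37, +inf): OK
No violation found at any node.
Result: Valid BST


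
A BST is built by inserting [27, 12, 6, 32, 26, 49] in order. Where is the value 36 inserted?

Starting tree (level order): [27, 12, 32, 6, 26, None, 49]
Insertion path: 27 -> 32 -> 49
Result: insert 36 as left child of 49
Final tree (level order): [27, 12, 32, 6, 26, None, 49, None, None, None, None, 36]


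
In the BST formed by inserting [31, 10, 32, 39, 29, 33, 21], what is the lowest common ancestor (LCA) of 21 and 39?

Tree insertion order: [31, 10, 32, 39, 29, 33, 21]
Tree (level-order array): [31, 10, 32, None, 29, None, 39, 21, None, 33]
In a BST, the LCA of p=21, q=39 is the first node v on the
root-to-leaf path with p <= v <= q (go left if both < v, right if both > v).
Walk from root:
  at 31: 21 <= 31 <= 39, this is the LCA
LCA = 31


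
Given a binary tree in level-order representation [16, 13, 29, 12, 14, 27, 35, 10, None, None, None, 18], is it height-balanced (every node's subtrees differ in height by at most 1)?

Tree (level-order array): [16, 13, 29, 12, 14, 27, 35, 10, None, None, None, 18]
Definition: a tree is height-balanced if, at every node, |h(left) - h(right)| <= 1 (empty subtree has height -1).
Bottom-up per-node check:
  node 10: h_left=-1, h_right=-1, diff=0 [OK], height=0
  node 12: h_left=0, h_right=-1, diff=1 [OK], height=1
  node 14: h_left=-1, h_right=-1, diff=0 [OK], height=0
  node 13: h_left=1, h_right=0, diff=1 [OK], height=2
  node 18: h_left=-1, h_right=-1, diff=0 [OK], height=0
  node 27: h_left=0, h_right=-1, diff=1 [OK], height=1
  node 35: h_left=-1, h_right=-1, diff=0 [OK], height=0
  node 29: h_left=1, h_right=0, diff=1 [OK], height=2
  node 16: h_left=2, h_right=2, diff=0 [OK], height=3
All nodes satisfy the balance condition.
Result: Balanced


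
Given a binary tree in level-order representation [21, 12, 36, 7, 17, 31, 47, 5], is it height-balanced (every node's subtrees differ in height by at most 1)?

Tree (level-order array): [21, 12, 36, 7, 17, 31, 47, 5]
Definition: a tree is height-balanced if, at every node, |h(left) - h(right)| <= 1 (empty subtree has height -1).
Bottom-up per-node check:
  node 5: h_left=-1, h_right=-1, diff=0 [OK], height=0
  node 7: h_left=0, h_right=-1, diff=1 [OK], height=1
  node 17: h_left=-1, h_right=-1, diff=0 [OK], height=0
  node 12: h_left=1, h_right=0, diff=1 [OK], height=2
  node 31: h_left=-1, h_right=-1, diff=0 [OK], height=0
  node 47: h_left=-1, h_right=-1, diff=0 [OK], height=0
  node 36: h_left=0, h_right=0, diff=0 [OK], height=1
  node 21: h_left=2, h_right=1, diff=1 [OK], height=3
All nodes satisfy the balance condition.
Result: Balanced


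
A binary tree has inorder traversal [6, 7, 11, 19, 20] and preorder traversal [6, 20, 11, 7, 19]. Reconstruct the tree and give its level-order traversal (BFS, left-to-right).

Inorder:  [6, 7, 11, 19, 20]
Preorder: [6, 20, 11, 7, 19]
Algorithm: preorder visits root first, so consume preorder in order;
for each root, split the current inorder slice at that value into
left-subtree inorder and right-subtree inorder, then recurse.
Recursive splits:
  root=6; inorder splits into left=[], right=[7, 11, 19, 20]
  root=20; inorder splits into left=[7, 11, 19], right=[]
  root=11; inorder splits into left=[7], right=[19]
  root=7; inorder splits into left=[], right=[]
  root=19; inorder splits into left=[], right=[]
Reconstructed level-order: [6, 20, 11, 7, 19]


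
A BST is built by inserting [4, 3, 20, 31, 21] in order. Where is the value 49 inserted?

Starting tree (level order): [4, 3, 20, None, None, None, 31, 21]
Insertion path: 4 -> 20 -> 31
Result: insert 49 as right child of 31
Final tree (level order): [4, 3, 20, None, None, None, 31, 21, 49]


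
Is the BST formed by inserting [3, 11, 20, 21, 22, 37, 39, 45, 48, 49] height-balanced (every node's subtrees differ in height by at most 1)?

Tree (level-order array): [3, None, 11, None, 20, None, 21, None, 22, None, 37, None, 39, None, 45, None, 48, None, 49]
Definition: a tree is height-balanced if, at every node, |h(left) - h(right)| <= 1 (empty subtree has height -1).
Bottom-up per-node check:
  node 49: h_left=-1, h_right=-1, diff=0 [OK], height=0
  node 48: h_left=-1, h_right=0, diff=1 [OK], height=1
  node 45: h_left=-1, h_right=1, diff=2 [FAIL (|-1-1|=2 > 1)], height=2
  node 39: h_left=-1, h_right=2, diff=3 [FAIL (|-1-2|=3 > 1)], height=3
  node 37: h_left=-1, h_right=3, diff=4 [FAIL (|-1-3|=4 > 1)], height=4
  node 22: h_left=-1, h_right=4, diff=5 [FAIL (|-1-4|=5 > 1)], height=5
  node 21: h_left=-1, h_right=5, diff=6 [FAIL (|-1-5|=6 > 1)], height=6
  node 20: h_left=-1, h_right=6, diff=7 [FAIL (|-1-6|=7 > 1)], height=7
  node 11: h_left=-1, h_right=7, diff=8 [FAIL (|-1-7|=8 > 1)], height=8
  node 3: h_left=-1, h_right=8, diff=9 [FAIL (|-1-8|=9 > 1)], height=9
Node 45 violates the condition: |-1 - 1| = 2 > 1.
Result: Not balanced


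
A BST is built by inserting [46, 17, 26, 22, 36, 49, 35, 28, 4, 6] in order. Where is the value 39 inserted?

Starting tree (level order): [46, 17, 49, 4, 26, None, None, None, 6, 22, 36, None, None, None, None, 35, None, 28]
Insertion path: 46 -> 17 -> 26 -> 36
Result: insert 39 as right child of 36
Final tree (level order): [46, 17, 49, 4, 26, None, None, None, 6, 22, 36, None, None, None, None, 35, 39, 28]


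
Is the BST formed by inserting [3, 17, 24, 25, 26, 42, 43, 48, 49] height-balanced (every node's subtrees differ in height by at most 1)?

Tree (level-order array): [3, None, 17, None, 24, None, 25, None, 26, None, 42, None, 43, None, 48, None, 49]
Definition: a tree is height-balanced if, at every node, |h(left) - h(right)| <= 1 (empty subtree has height -1).
Bottom-up per-node check:
  node 49: h_left=-1, h_right=-1, diff=0 [OK], height=0
  node 48: h_left=-1, h_right=0, diff=1 [OK], height=1
  node 43: h_left=-1, h_right=1, diff=2 [FAIL (|-1-1|=2 > 1)], height=2
  node 42: h_left=-1, h_right=2, diff=3 [FAIL (|-1-2|=3 > 1)], height=3
  node 26: h_left=-1, h_right=3, diff=4 [FAIL (|-1-3|=4 > 1)], height=4
  node 25: h_left=-1, h_right=4, diff=5 [FAIL (|-1-4|=5 > 1)], height=5
  node 24: h_left=-1, h_right=5, diff=6 [FAIL (|-1-5|=6 > 1)], height=6
  node 17: h_left=-1, h_right=6, diff=7 [FAIL (|-1-6|=7 > 1)], height=7
  node 3: h_left=-1, h_right=7, diff=8 [FAIL (|-1-7|=8 > 1)], height=8
Node 43 violates the condition: |-1 - 1| = 2 > 1.
Result: Not balanced


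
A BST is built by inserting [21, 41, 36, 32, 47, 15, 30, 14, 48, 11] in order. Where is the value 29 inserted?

Starting tree (level order): [21, 15, 41, 14, None, 36, 47, 11, None, 32, None, None, 48, None, None, 30]
Insertion path: 21 -> 41 -> 36 -> 32 -> 30
Result: insert 29 as left child of 30
Final tree (level order): [21, 15, 41, 14, None, 36, 47, 11, None, 32, None, None, 48, None, None, 30, None, None, None, 29]
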